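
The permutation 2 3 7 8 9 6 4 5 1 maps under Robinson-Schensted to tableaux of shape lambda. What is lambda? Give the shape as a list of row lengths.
Row-insert each entry into an empty tableau.

After inserting 2: P = [[2]].
After inserting 3: P = [[2, 3]].
After inserting 7: P = [[2, 3, 7]].
After inserting 8: P = [[2, 3, 7, 8]].
After inserting 9: P = [[2, 3, 7, 8, 9]].
After inserting 6: P = [[2, 3, 6, 8, 9], [7]].
After inserting 4: P = [[2, 3, 4, 8, 9], [6], [7]].
After inserting 5: P = [[2, 3, 4, 5, 9], [6, 8], [7]].
After inserting 1: P = [[1, 3, 4, 5, 9], [2, 8], [6], [7]].

The final insertion tableau P = [[1, 3, 4, 5, 9], [2, 8], [6], [7]] has shape [5, 2, 1, 1].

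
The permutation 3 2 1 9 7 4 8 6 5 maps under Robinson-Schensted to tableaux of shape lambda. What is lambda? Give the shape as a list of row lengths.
[3, 3, 2, 1]

Row-insert each entry into an empty tableau.

After inserting 3: P = [[3]].
After inserting 2: P = [[2], [3]].
After inserting 1: P = [[1], [2], [3]].
After inserting 9: P = [[1, 9], [2], [3]].
After inserting 7: P = [[1, 7], [2, 9], [3]].
After inserting 4: P = [[1, 4], [2, 7], [3, 9]].
After inserting 8: P = [[1, 4, 8], [2, 7], [3, 9]].
After inserting 6: P = [[1, 4, 6], [2, 7, 8], [3, 9]].
After inserting 5: P = [[1, 4, 5], [2, 6, 8], [3, 7], [9]].

The final insertion tableau P = [[1, 4, 5], [2, 6, 8], [3, 7], [9]] has shape [3, 3, 2, 1].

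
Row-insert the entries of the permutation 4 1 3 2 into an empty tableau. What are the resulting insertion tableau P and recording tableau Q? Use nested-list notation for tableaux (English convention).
Insert each entry of the permutation into P by Schensted row insertion, recording in Q the position of each new cell.

Insert 4: appended to row 1. P = [[4]].
Insert 1: 1 bumps 4 from row 1; 4 starts row 2. P = [[1], [4]].
Insert 3: appended to row 1. P = [[1, 3], [4]].
Insert 2: 2 bumps 3 from row 1; 3 bumps 4 from row 2; 4 starts row 3. P = [[1, 2], [3], [4]].

So P = [[1, 2], [3], [4]], Q = [[1, 3], [2], [4]].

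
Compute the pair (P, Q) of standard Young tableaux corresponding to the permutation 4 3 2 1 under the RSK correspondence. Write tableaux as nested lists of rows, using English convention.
Insert each entry of the permutation into P by Schensted row insertion, recording in Q the position of each new cell.

After inserting 4: P = [[4]].
After inserting 3: P = [[3], [4]].
After inserting 2: P = [[2], [3], [4]].
After inserting 1: P = [[1], [2], [3], [4]].

So P = [[1], [2], [3], [4]], Q = [[1], [2], [3], [4]].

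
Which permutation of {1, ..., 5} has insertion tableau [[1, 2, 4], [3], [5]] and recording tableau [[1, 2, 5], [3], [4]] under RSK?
Reverse the RSK construction: for i from n down to 1, find the cell of Q containing i, remove the entry at that cell from P, and reverse-bump it up through P; the value ejected from row 1 is w(i).

Step i=5: Q has 5 at row 1, column 3; remove that cell from P, ejecting 4. So w(5) = 4. P is now [[1, 2], [3], [5]].
Step i=4: Q has 4 at row 3, column 1; remove 5 from row 3 of P and reverse-bump: 5 enters row 2 and ejects 3; 3 enters row 1 and ejects 2. So w(4) = 2. P is now [[1, 3], [5]].
Step i=3: Q has 3 at row 2, column 1; remove 5 from row 2 of P and reverse-bump: 5 enters row 1 and ejects 3. So w(3) = 3. P is now [[1, 5]].
Step i=2: Q has 2 at row 1, column 2; remove that cell from P, ejecting 5. So w(2) = 5. P is now [[1]].
Step i=1: Q has 1 at row 1, column 1; remove that cell from P, ejecting 1. So w(1) = 1. P is now [].

So w = 1 5 3 2 4.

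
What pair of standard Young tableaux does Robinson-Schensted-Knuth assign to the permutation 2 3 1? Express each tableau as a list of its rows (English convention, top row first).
Insert each entry of the permutation into P by Schensted row insertion, recording in Q the position of each new cell.

Insert 2: appended to row 1. P = [[2]], Q = [[1]].
Insert 3: appended to row 1. P = [[2, 3]], Q = [[1, 2]].
Insert 1: 1 bumps 2 from row 1; 2 starts row 2. P = [[1, 3], [2]], Q = [[1, 2], [3]].

So P = [[1, 3], [2]], Q = [[1, 2], [3]].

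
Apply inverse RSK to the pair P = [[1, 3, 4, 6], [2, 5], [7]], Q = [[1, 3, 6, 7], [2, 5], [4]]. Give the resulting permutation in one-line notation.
Reverse the RSK construction: for i from n down to 1, find the cell of Q containing i, remove the entry at that cell from P, and reverse-bump it up through P; the value ejected from row 1 is w(i).

Step i=7: Q has 7 at row 1, column 4; remove that cell from P, ejecting 6. So w(7) = 6. P is now [[1, 3, 4], [2, 5], [7]].
Step i=6: Q has 6 at row 1, column 3; remove that cell from P, ejecting 4. So w(6) = 4. P is now [[1, 3], [2, 5], [7]].
Step i=5: Q has 5 at row 2, column 2; remove 5 from row 2 of P and reverse-bump: 5 enters row 1 and ejects 3. So w(5) = 3. P is now [[1, 5], [2], [7]].
Step i=4: Q has 4 at row 3, column 1; remove 7 from row 3 of P and reverse-bump: 7 enters row 2 and ejects 2; 2 enters row 1 and ejects 1. So w(4) = 1. P is now [[2, 5], [7]].
Step i=3: Q has 3 at row 1, column 2; remove that cell from P, ejecting 5. So w(3) = 5. P is now [[2], [7]].
Step i=2: Q has 2 at row 2, column 1; remove 7 from row 2 of P and reverse-bump: 7 enters row 1 and ejects 2. So w(2) = 2. P is now [[7]].
Step i=1: Q has 1 at row 1, column 1; remove that cell from P, ejecting 7. So w(1) = 7. P is now [].

So w = 7 2 5 1 3 4 6.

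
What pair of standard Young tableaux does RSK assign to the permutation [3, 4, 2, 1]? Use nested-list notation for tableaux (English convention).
Insert each entry of the permutation into P by Schensted row insertion, recording in Q the position of each new cell.

Insert 3: appended to row 1. P = [[3]], Q = [[1]].
Insert 4: appended to row 1. P = [[3, 4]], Q = [[1, 2]].
Insert 2: 2 bumps 3 from row 1; 3 starts row 2. P = [[2, 4], [3]], Q = [[1, 2], [3]].
Insert 1: 1 bumps 2 from row 1; 2 bumps 3 from row 2; 3 starts row 3. P = [[1, 4], [2], [3]], Q = [[1, 2], [3], [4]].

So P = [[1, 4], [2], [3]], Q = [[1, 2], [3], [4]].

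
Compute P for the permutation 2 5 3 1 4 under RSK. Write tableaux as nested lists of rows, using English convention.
Insert 2: appended to row 1. P = [[2]].
Insert 5: appended to row 1. P = [[2, 5]].
Insert 3: 3 bumps 5 from row 1; 5 starts row 2. P = [[2, 3], [5]].
Insert 1: 1 bumps 2 from row 1; 2 bumps 5 from row 2; 5 starts row 3. P = [[1, 3], [2], [5]].
Insert 4: appended to row 1. P = [[1, 3, 4], [2], [5]].

So P = [[1, 3, 4], [2], [5]].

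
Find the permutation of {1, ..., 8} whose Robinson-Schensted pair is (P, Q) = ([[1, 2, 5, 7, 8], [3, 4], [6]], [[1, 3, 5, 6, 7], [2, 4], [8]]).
Reverse the RSK construction: for i from n down to 1, find the cell of Q containing i, remove the entry at that cell from P, and reverse-bump it up through P; the value ejected from row 1 is w(i).

Step i=8: Q has 8 at row 3, column 1; remove 6 from row 3 of P and reverse-bump: 6 enters row 2 and ejects 4; 4 enters row 1 and ejects 2. So w(8) = 2. P is now [[1, 4, 5, 7, 8], [3, 6]].
Step i=7: Q has 7 at row 1, column 5; remove that cell from P, ejecting 8. So w(7) = 8. P is now [[1, 4, 5, 7], [3, 6]].
Step i=6: Q has 6 at row 1, column 4; remove that cell from P, ejecting 7. So w(6) = 7. P is now [[1, 4, 5], [3, 6]].
Step i=5: Q has 5 at row 1, column 3; remove that cell from P, ejecting 5. So w(5) = 5. P is now [[1, 4], [3, 6]].
Step i=4: Q has 4 at row 2, column 2; remove 6 from row 2 of P and reverse-bump: 6 enters row 1 and ejects 4. So w(4) = 4. P is now [[1, 6], [3]].
Step i=3: Q has 3 at row 1, column 2; remove that cell from P, ejecting 6. So w(3) = 6. P is now [[1], [3]].
Step i=2: Q has 2 at row 2, column 1; remove 3 from row 2 of P and reverse-bump: 3 enters row 1 and ejects 1. So w(2) = 1. P is now [[3]].
Step i=1: Q has 1 at row 1, column 1; remove that cell from P, ejecting 3. So w(1) = 3. P is now [].

So w = 3 1 6 4 5 7 8 2.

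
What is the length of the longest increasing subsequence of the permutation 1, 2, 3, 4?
4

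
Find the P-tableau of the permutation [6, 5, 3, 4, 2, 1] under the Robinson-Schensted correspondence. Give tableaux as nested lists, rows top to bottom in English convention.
Insert 6: appended to row 1. P = [[6]].
Insert 5: 5 bumps 6 from row 1; 6 starts row 2. P = [[5], [6]].
Insert 3: 3 bumps 5 from row 1; 5 bumps 6 from row 2; 6 starts row 3. P = [[3], [5], [6]].
Insert 4: appended to row 1. P = [[3, 4], [5], [6]].
Insert 2: 2 bumps 3 from row 1; 3 bumps 5 from row 2; 5 bumps 6 from row 3; 6 starts row 4. P = [[2, 4], [3], [5], [6]].
Insert 1: 1 bumps 2 from row 1; 2 bumps 3 from row 2; 3 bumps 5 from row 3; 5 bumps 6 from row 4; 6 starts row 5. P = [[1, 4], [2], [3], [5], [6]].

So P = [[1, 4], [2], [3], [5], [6]].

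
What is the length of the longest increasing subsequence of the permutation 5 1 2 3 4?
4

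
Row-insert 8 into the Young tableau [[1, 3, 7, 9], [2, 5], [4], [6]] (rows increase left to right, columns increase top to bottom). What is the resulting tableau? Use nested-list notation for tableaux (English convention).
In row 1, 8 replaces 9 (the leftmost entry greater than 8); 9 is bumped to row 2. 9 is appended to row 2. The new tableau is [[1, 3, 7, 8], [2, 5, 9], [4], [6]].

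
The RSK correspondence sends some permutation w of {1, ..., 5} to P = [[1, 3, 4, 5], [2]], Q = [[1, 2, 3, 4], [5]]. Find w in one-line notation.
Reverse the RSK construction: for i from n down to 1, find the cell of Q containing i, remove the entry at that cell from P, and reverse-bump it up through P; the value ejected from row 1 is w(i).

Step i=5: Q has 5 at row 2, column 1; remove 2 from row 2 of P and reverse-bump: 2 enters row 1 and ejects 1. So w(5) = 1. P is now [[2, 3, 4, 5]].
Step i=4: Q has 4 at row 1, column 4; remove that cell from P, ejecting 5. So w(4) = 5. P is now [[2, 3, 4]].
Step i=3: Q has 3 at row 1, column 3; remove that cell from P, ejecting 4. So w(3) = 4. P is now [[2, 3]].
Step i=2: Q has 2 at row 1, column 2; remove that cell from P, ejecting 3. So w(2) = 3. P is now [[2]].
Step i=1: Q has 1 at row 1, column 1; remove that cell from P, ejecting 2. So w(1) = 2. P is now [].

So w = 2 3 4 5 1.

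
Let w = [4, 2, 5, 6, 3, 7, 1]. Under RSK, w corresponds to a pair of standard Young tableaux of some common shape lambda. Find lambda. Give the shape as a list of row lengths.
[4, 2, 1]

Row-insert each entry into an empty tableau.

After inserting 4: P = [[4]].
After inserting 2: P = [[2], [4]].
After inserting 5: P = [[2, 5], [4]].
After inserting 6: P = [[2, 5, 6], [4]].
After inserting 3: P = [[2, 3, 6], [4, 5]].
After inserting 7: P = [[2, 3, 6, 7], [4, 5]].
After inserting 1: P = [[1, 3, 6, 7], [2, 5], [4]].

The final insertion tableau P = [[1, 3, 6, 7], [2, 5], [4]] has shape [4, 2, 1].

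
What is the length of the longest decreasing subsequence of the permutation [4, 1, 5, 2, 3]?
2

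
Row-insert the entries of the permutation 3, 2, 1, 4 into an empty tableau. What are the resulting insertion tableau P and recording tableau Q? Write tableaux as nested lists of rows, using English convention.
P = [[1, 4], [2], [3]], Q = [[1, 4], [2], [3]]

Insert each entry of the permutation into P by Schensted row insertion, recording in Q the position of each new cell.

Insert 3: appended to row 1. P = [[3]].
Insert 2: 2 bumps 3 from row 1; 3 starts row 2. P = [[2], [3]].
Insert 1: 1 bumps 2 from row 1; 2 bumps 3 from row 2; 3 starts row 3. P = [[1], [2], [3]].
Insert 4: appended to row 1. P = [[1, 4], [2], [3]].

So P = [[1, 4], [2], [3]], Q = [[1, 4], [2], [3]].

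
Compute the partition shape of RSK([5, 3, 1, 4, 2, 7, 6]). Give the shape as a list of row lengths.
[3, 3, 1]

Row-insert each entry into an empty tableau.

After inserting 5: P = [[5]].
After inserting 3: P = [[3], [5]].
After inserting 1: P = [[1], [3], [5]].
After inserting 4: P = [[1, 4], [3], [5]].
After inserting 2: P = [[1, 2], [3, 4], [5]].
After inserting 7: P = [[1, 2, 7], [3, 4], [5]].
After inserting 6: P = [[1, 2, 6], [3, 4, 7], [5]].

The final insertion tableau P = [[1, 2, 6], [3, 4, 7], [5]] has shape [3, 3, 1].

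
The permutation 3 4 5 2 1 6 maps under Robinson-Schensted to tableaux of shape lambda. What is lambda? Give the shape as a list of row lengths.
[4, 1, 1]

Row-insert each entry into an empty tableau.

After inserting 3: P = [[3]].
After inserting 4: P = [[3, 4]].
After inserting 5: P = [[3, 4, 5]].
After inserting 2: P = [[2, 4, 5], [3]].
After inserting 1: P = [[1, 4, 5], [2], [3]].
After inserting 6: P = [[1, 4, 5, 6], [2], [3]].

The final insertion tableau P = [[1, 4, 5, 6], [2], [3]] has shape [4, 1, 1].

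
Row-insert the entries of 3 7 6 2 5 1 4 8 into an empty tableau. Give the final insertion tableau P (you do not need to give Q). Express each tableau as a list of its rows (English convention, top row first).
P = [[1, 4, 8], [2, 5], [3, 6], [7]]

Insert 3: appended to row 1. P = [[3]].
Insert 7: appended to row 1. P = [[3, 7]].
Insert 6: 6 bumps 7 from row 1; 7 starts row 2. P = [[3, 6], [7]].
Insert 2: 2 bumps 3 from row 1; 3 bumps 7 from row 2; 7 starts row 3. P = [[2, 6], [3], [7]].
Insert 5: 5 bumps 6 from row 1; 6 appends to row 2. P = [[2, 5], [3, 6], [7]].
Insert 1: 1 bumps 2 from row 1; 2 bumps 3 from row 2; 3 bumps 7 from row 3; 7 starts row 4. P = [[1, 5], [2, 6], [3], [7]].
Insert 4: 4 bumps 5 from row 1; 5 bumps 6 from row 2; 6 appends to row 3. P = [[1, 4], [2, 5], [3, 6], [7]].
Insert 8: appended to row 1. P = [[1, 4, 8], [2, 5], [3, 6], [7]].

So P = [[1, 4, 8], [2, 5], [3, 6], [7]].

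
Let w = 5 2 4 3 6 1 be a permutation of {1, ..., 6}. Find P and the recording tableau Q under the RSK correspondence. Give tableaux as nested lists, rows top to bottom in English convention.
P = [[1, 3, 6], [2], [4], [5]], Q = [[1, 3, 5], [2], [4], [6]]

Insert each entry of the permutation into P by Schensted row insertion, recording in Q the position of each new cell.

Insert 5: appended to row 1. P = [[5]], Q = [[1]].
Insert 2: 2 bumps 5 from row 1; 5 starts row 2. P = [[2], [5]], Q = [[1], [2]].
Insert 4: appended to row 1. P = [[2, 4], [5]], Q = [[1, 3], [2]].
Insert 3: 3 bumps 4 from row 1; 4 bumps 5 from row 2; 5 starts row 3. P = [[2, 3], [4], [5]], Q = [[1, 3], [2], [4]].
Insert 6: appended to row 1. P = [[2, 3, 6], [4], [5]], Q = [[1, 3, 5], [2], [4]].
Insert 1: 1 bumps 2 from row 1; 2 bumps 4 from row 2; 4 bumps 5 from row 3; 5 starts row 4. P = [[1, 3, 6], [2], [4], [5]], Q = [[1, 3, 5], [2], [4], [6]].

So P = [[1, 3, 6], [2], [4], [5]], Q = [[1, 3, 5], [2], [4], [6]].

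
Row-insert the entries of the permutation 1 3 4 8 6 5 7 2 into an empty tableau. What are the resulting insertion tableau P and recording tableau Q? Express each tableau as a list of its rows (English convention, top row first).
Insert each entry of the permutation into P by Schensted row insertion, recording in Q the position of each new cell.

Insert 1: appended to row 1. P = [[1]], Q = [[1]].
Insert 3: appended to row 1. P = [[1, 3]], Q = [[1, 2]].
Insert 4: appended to row 1. P = [[1, 3, 4]], Q = [[1, 2, 3]].
Insert 8: appended to row 1. P = [[1, 3, 4, 8]], Q = [[1, 2, 3, 4]].
Insert 6: 6 bumps 8 from row 1; 8 starts row 2. P = [[1, 3, 4, 6], [8]], Q = [[1, 2, 3, 4], [5]].
Insert 5: 5 bumps 6 from row 1; 6 bumps 8 from row 2; 8 starts row 3. P = [[1, 3, 4, 5], [6], [8]], Q = [[1, 2, 3, 4], [5], [6]].
Insert 7: appended to row 1. P = [[1, 3, 4, 5, 7], [6], [8]], Q = [[1, 2, 3, 4, 7], [5], [6]].
Insert 2: 2 bumps 3 from row 1; 3 bumps 6 from row 2; 6 bumps 8 from row 3; 8 starts row 4. P = [[1, 2, 4, 5, 7], [3], [6], [8]], Q = [[1, 2, 3, 4, 7], [5], [6], [8]].

So P = [[1, 2, 4, 5, 7], [3], [6], [8]], Q = [[1, 2, 3, 4, 7], [5], [6], [8]].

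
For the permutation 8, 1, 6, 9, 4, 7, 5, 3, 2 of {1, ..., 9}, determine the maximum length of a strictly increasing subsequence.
3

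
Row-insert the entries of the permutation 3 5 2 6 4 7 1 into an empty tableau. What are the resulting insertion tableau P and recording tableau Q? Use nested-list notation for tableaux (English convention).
Insert each entry of the permutation into P by Schensted row insertion, recording in Q the position of each new cell.

Insert 3: appended to row 1. P = [[3]].
Insert 5: appended to row 1. P = [[3, 5]].
Insert 2: 2 bumps 3 from row 1; 3 starts row 2. P = [[2, 5], [3]].
Insert 6: appended to row 1. P = [[2, 5, 6], [3]].
Insert 4: 4 bumps 5 from row 1; 5 appends to row 2. P = [[2, 4, 6], [3, 5]].
Insert 7: appended to row 1. P = [[2, 4, 6, 7], [3, 5]].
Insert 1: 1 bumps 2 from row 1; 2 bumps 3 from row 2; 3 starts row 3. P = [[1, 4, 6, 7], [2, 5], [3]].

So P = [[1, 4, 6, 7], [2, 5], [3]], Q = [[1, 2, 4, 6], [3, 5], [7]].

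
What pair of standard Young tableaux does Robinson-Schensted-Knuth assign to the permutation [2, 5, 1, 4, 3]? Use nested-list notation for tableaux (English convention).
Insert each entry of the permutation into P by Schensted row insertion, recording in Q the position of each new cell.

Insert 2: appended to row 1. P = [[2]], Q = [[1]].
Insert 5: appended to row 1. P = [[2, 5]], Q = [[1, 2]].
Insert 1: 1 bumps 2 from row 1; 2 starts row 2. P = [[1, 5], [2]], Q = [[1, 2], [3]].
Insert 4: 4 bumps 5 from row 1; 5 appends to row 2. P = [[1, 4], [2, 5]], Q = [[1, 2], [3, 4]].
Insert 3: 3 bumps 4 from row 1; 4 bumps 5 from row 2; 5 starts row 3. P = [[1, 3], [2, 4], [5]], Q = [[1, 2], [3, 4], [5]].

So P = [[1, 3], [2, 4], [5]], Q = [[1, 2], [3, 4], [5]].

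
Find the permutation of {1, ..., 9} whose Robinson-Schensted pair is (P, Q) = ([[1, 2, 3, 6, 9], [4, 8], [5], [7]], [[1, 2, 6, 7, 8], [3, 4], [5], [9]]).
7 8 1 5 2 4 6 9 3

Reverse the RSK construction: for i from n down to 1, find the cell of Q containing i, remove the entry at that cell from P, and reverse-bump it up through P; the value ejected from row 1 is w(i).

Step i=9: Q has 9 at row 4, column 1; remove 7 from row 4 of P and reverse-bump: 7 enters row 3 and ejects 5; 5 enters row 2 and ejects 4; 4 enters row 1 and ejects 3. So w(9) = 3. P is now [[1, 2, 4, 6, 9], [5, 8], [7]].
Step i=8: Q has 8 at row 1, column 5; remove that cell from P, ejecting 9. So w(8) = 9. P is now [[1, 2, 4, 6], [5, 8], [7]].
Step i=7: Q has 7 at row 1, column 4; remove that cell from P, ejecting 6. So w(7) = 6. P is now [[1, 2, 4], [5, 8], [7]].
Step i=6: Q has 6 at row 1, column 3; remove that cell from P, ejecting 4. So w(6) = 4. P is now [[1, 2], [5, 8], [7]].
Step i=5: Q has 5 at row 3, column 1; remove 7 from row 3 of P and reverse-bump: 7 enters row 2 and ejects 5; 5 enters row 1 and ejects 2. So w(5) = 2. P is now [[1, 5], [7, 8]].
Step i=4: Q has 4 at row 2, column 2; remove 8 from row 2 of P and reverse-bump: 8 enters row 1 and ejects 5. So w(4) = 5. P is now [[1, 8], [7]].
Step i=3: Q has 3 at row 2, column 1; remove 7 from row 2 of P and reverse-bump: 7 enters row 1 and ejects 1. So w(3) = 1. P is now [[7, 8]].
Step i=2: Q has 2 at row 1, column 2; remove that cell from P, ejecting 8. So w(2) = 8. P is now [[7]].
Step i=1: Q has 1 at row 1, column 1; remove that cell from P, ejecting 7. So w(1) = 7. P is now [].

So w = 7 8 1 5 2 4 6 9 3.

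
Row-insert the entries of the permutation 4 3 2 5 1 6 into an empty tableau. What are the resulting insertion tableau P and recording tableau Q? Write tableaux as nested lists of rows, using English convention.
P = [[1, 5, 6], [2], [3], [4]], Q = [[1, 4, 6], [2], [3], [5]]

Insert each entry of the permutation into P by Schensted row insertion, recording in Q the position of each new cell.

Insert 4: appended to row 1. P = [[4]], Q = [[1]].
Insert 3: 3 bumps 4 from row 1; 4 starts row 2. P = [[3], [4]], Q = [[1], [2]].
Insert 2: 2 bumps 3 from row 1; 3 bumps 4 from row 2; 4 starts row 3. P = [[2], [3], [4]], Q = [[1], [2], [3]].
Insert 5: appended to row 1. P = [[2, 5], [3], [4]], Q = [[1, 4], [2], [3]].
Insert 1: 1 bumps 2 from row 1; 2 bumps 3 from row 2; 3 bumps 4 from row 3; 4 starts row 4. P = [[1, 5], [2], [3], [4]], Q = [[1, 4], [2], [3], [5]].
Insert 6: appended to row 1. P = [[1, 5, 6], [2], [3], [4]], Q = [[1, 4, 6], [2], [3], [5]].

So P = [[1, 5, 6], [2], [3], [4]], Q = [[1, 4, 6], [2], [3], [5]].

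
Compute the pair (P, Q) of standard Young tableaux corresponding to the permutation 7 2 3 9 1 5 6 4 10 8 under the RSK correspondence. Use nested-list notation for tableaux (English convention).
P = [[1, 3, 4, 6, 8], [2, 5, 10], [7, 9]], Q = [[1, 3, 4, 7, 9], [2, 6, 10], [5, 8]]

Insert each entry of the permutation into P by Schensted row insertion, recording in Q the position of each new cell.

Insert 7: appended to row 1. P = [[7]].
Insert 2: 2 bumps 7 from row 1; 7 starts row 2. P = [[2], [7]].
Insert 3: appended to row 1. P = [[2, 3], [7]].
Insert 9: appended to row 1. P = [[2, 3, 9], [7]].
Insert 1: 1 bumps 2 from row 1; 2 bumps 7 from row 2; 7 starts row 3. P = [[1, 3, 9], [2], [7]].
Insert 5: 5 bumps 9 from row 1; 9 appends to row 2. P = [[1, 3, 5], [2, 9], [7]].
Insert 6: appended to row 1. P = [[1, 3, 5, 6], [2, 9], [7]].
Insert 4: 4 bumps 5 from row 1; 5 bumps 9 from row 2; 9 appends to row 3. P = [[1, 3, 4, 6], [2, 5], [7, 9]].
Insert 10: appended to row 1. P = [[1, 3, 4, 6, 10], [2, 5], [7, 9]].
Insert 8: 8 bumps 10 from row 1; 10 appends to row 2. P = [[1, 3, 4, 6, 8], [2, 5, 10], [7, 9]].

So P = [[1, 3, 4, 6, 8], [2, 5, 10], [7, 9]], Q = [[1, 3, 4, 7, 9], [2, 6, 10], [5, 8]].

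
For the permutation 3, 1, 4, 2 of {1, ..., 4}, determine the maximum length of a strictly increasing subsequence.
2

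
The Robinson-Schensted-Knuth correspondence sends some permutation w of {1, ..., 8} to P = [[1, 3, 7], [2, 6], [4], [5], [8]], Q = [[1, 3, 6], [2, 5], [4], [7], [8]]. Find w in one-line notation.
8 5 6 2 4 7 3 1

Reverse the RSK construction: for i from n down to 1, find the cell of Q containing i, remove the entry at that cell from P, and reverse-bump it up through P; the value ejected from row 1 is w(i).

Step i=8: Q has 8 at row 5, column 1; remove 8 from row 5 of P and reverse-bump: 8 enters row 4 and ejects 5; 5 enters row 3 and ejects 4; 4 enters row 2 and ejects 2; 2 enters row 1 and ejects 1. So w(8) = 1. P is now [[2, 3, 7], [4, 6], [5], [8]].
Step i=7: Q has 7 at row 4, column 1; remove 8 from row 4 of P and reverse-bump: 8 enters row 3 and ejects 5; 5 enters row 2 and ejects 4; 4 enters row 1 and ejects 3. So w(7) = 3. P is now [[2, 4, 7], [5, 6], [8]].
Step i=6: Q has 6 at row 1, column 3; remove that cell from P, ejecting 7. So w(6) = 7. P is now [[2, 4], [5, 6], [8]].
Step i=5: Q has 5 at row 2, column 2; remove 6 from row 2 of P and reverse-bump: 6 enters row 1 and ejects 4. So w(5) = 4. P is now [[2, 6], [5], [8]].
Step i=4: Q has 4 at row 3, column 1; remove 8 from row 3 of P and reverse-bump: 8 enters row 2 and ejects 5; 5 enters row 1 and ejects 2. So w(4) = 2. P is now [[5, 6], [8]].
Step i=3: Q has 3 at row 1, column 2; remove that cell from P, ejecting 6. So w(3) = 6. P is now [[5], [8]].
Step i=2: Q has 2 at row 2, column 1; remove 8 from row 2 of P and reverse-bump: 8 enters row 1 and ejects 5. So w(2) = 5. P is now [[8]].
Step i=1: Q has 1 at row 1, column 1; remove that cell from P, ejecting 8. So w(1) = 8. P is now [].

So w = 8 5 6 2 4 7 3 1.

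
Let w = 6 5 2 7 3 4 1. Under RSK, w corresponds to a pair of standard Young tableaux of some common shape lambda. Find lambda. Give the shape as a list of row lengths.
[3, 2, 1, 1]

Row-insert each entry into an empty tableau.

After inserting 6: P = [[6]].
After inserting 5: P = [[5], [6]].
After inserting 2: P = [[2], [5], [6]].
After inserting 7: P = [[2, 7], [5], [6]].
After inserting 3: P = [[2, 3], [5, 7], [6]].
After inserting 4: P = [[2, 3, 4], [5, 7], [6]].
After inserting 1: P = [[1, 3, 4], [2, 7], [5], [6]].

The final insertion tableau P = [[1, 3, 4], [2, 7], [5], [6]] has shape [3, 2, 1, 1].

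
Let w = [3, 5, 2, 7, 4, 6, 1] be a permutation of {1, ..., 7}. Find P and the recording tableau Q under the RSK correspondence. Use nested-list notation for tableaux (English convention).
P = [[1, 4, 6], [2, 5, 7], [3]], Q = [[1, 2, 4], [3, 5, 6], [7]]

Insert each entry of the permutation into P by Schensted row insertion, recording in Q the position of each new cell.

Insert 3: appended to row 1. P = [[3]].
Insert 5: appended to row 1. P = [[3, 5]].
Insert 2: 2 bumps 3 from row 1; 3 starts row 2. P = [[2, 5], [3]].
Insert 7: appended to row 1. P = [[2, 5, 7], [3]].
Insert 4: 4 bumps 5 from row 1; 5 appends to row 2. P = [[2, 4, 7], [3, 5]].
Insert 6: 6 bumps 7 from row 1; 7 appends to row 2. P = [[2, 4, 6], [3, 5, 7]].
Insert 1: 1 bumps 2 from row 1; 2 bumps 3 from row 2; 3 starts row 3. P = [[1, 4, 6], [2, 5, 7], [3]].

So P = [[1, 4, 6], [2, 5, 7], [3]], Q = [[1, 2, 4], [3, 5, 6], [7]].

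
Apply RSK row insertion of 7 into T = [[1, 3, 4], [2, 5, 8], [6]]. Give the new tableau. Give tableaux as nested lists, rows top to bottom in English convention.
7 is larger than every entry of row 1, so it is appended to row 1. The new tableau is [[1, 3, 4, 7], [2, 5, 8], [6]].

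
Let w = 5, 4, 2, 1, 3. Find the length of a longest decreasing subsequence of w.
4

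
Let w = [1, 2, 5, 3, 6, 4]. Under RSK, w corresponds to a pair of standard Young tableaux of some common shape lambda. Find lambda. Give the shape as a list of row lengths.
[4, 2]

Row-insert each entry into an empty tableau.

After inserting 1: P = [[1]].
After inserting 2: P = [[1, 2]].
After inserting 5: P = [[1, 2, 5]].
After inserting 3: P = [[1, 2, 3], [5]].
After inserting 6: P = [[1, 2, 3, 6], [5]].
After inserting 4: P = [[1, 2, 3, 4], [5, 6]].

The final insertion tableau P = [[1, 2, 3, 4], [5, 6]] has shape [4, 2].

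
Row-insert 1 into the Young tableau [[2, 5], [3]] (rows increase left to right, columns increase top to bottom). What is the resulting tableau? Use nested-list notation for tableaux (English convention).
[[1, 5], [2], [3]]

In row 1, 1 replaces 2 (the leftmost entry greater than 1); 2 is bumped to row 2. In row 2, 2 replaces 3 (the leftmost entry greater than 2); 3 is bumped to row 3. 3 starts a new row 3. The new tableau is [[1, 5], [2], [3]].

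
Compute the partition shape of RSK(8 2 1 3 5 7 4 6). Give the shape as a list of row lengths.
Row-insert each entry into an empty tableau.

After inserting 8: P = [[8]].
After inserting 2: P = [[2], [8]].
After inserting 1: P = [[1], [2], [8]].
After inserting 3: P = [[1, 3], [2], [8]].
After inserting 5: P = [[1, 3, 5], [2], [8]].
After inserting 7: P = [[1, 3, 5, 7], [2], [8]].
After inserting 4: P = [[1, 3, 4, 7], [2, 5], [8]].
After inserting 6: P = [[1, 3, 4, 6], [2, 5, 7], [8]].

The final insertion tableau P = [[1, 3, 4, 6], [2, 5, 7], [8]] has shape [4, 3, 1].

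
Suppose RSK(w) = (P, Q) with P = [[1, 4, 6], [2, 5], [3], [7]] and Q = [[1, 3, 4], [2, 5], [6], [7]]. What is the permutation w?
Reverse the RSK construction: for i from n down to 1, find the cell of Q containing i, remove the entry at that cell from P, and reverse-bump it up through P; the value ejected from row 1 is w(i).

Step i=7: Q has 7 at row 4, column 1; remove 7 from row 4 of P and reverse-bump: 7 enters row 3 and ejects 3; 3 enters row 2 and ejects 2; 2 enters row 1 and ejects 1. So w(7) = 1. P is now [[2, 4, 6], [3, 5], [7]].
Step i=6: Q has 6 at row 3, column 1; remove 7 from row 3 of P and reverse-bump: 7 enters row 2 and ejects 5; 5 enters row 1 and ejects 4. So w(6) = 4. P is now [[2, 5, 6], [3, 7]].
Step i=5: Q has 5 at row 2, column 2; remove 7 from row 2 of P and reverse-bump: 7 enters row 1 and ejects 6. So w(5) = 6. P is now [[2, 5, 7], [3]].
Step i=4: Q has 4 at row 1, column 3; remove that cell from P, ejecting 7. So w(4) = 7. P is now [[2, 5], [3]].
Step i=3: Q has 3 at row 1, column 2; remove that cell from P, ejecting 5. So w(3) = 5. P is now [[2], [3]].
Step i=2: Q has 2 at row 2, column 1; remove 3 from row 2 of P and reverse-bump: 3 enters row 1 and ejects 2. So w(2) = 2. P is now [[3]].
Step i=1: Q has 1 at row 1, column 1; remove that cell from P, ejecting 3. So w(1) = 3. P is now [].

So w = 3 2 5 7 6 4 1.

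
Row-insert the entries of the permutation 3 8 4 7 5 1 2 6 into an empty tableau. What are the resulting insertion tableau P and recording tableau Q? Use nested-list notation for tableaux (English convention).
P = [[1, 2, 5, 6], [3, 4], [7], [8]], Q = [[1, 2, 4, 8], [3, 7], [5], [6]]

Insert each entry of the permutation into P by Schensted row insertion, recording in Q the position of each new cell.

Insert 3: appended to row 1. P = [[3]], Q = [[1]].
Insert 8: appended to row 1. P = [[3, 8]], Q = [[1, 2]].
Insert 4: 4 bumps 8 from row 1; 8 starts row 2. P = [[3, 4], [8]], Q = [[1, 2], [3]].
Insert 7: appended to row 1. P = [[3, 4, 7], [8]], Q = [[1, 2, 4], [3]].
Insert 5: 5 bumps 7 from row 1; 7 bumps 8 from row 2; 8 starts row 3. P = [[3, 4, 5], [7], [8]], Q = [[1, 2, 4], [3], [5]].
Insert 1: 1 bumps 3 from row 1; 3 bumps 7 from row 2; 7 bumps 8 from row 3; 8 starts row 4. P = [[1, 4, 5], [3], [7], [8]], Q = [[1, 2, 4], [3], [5], [6]].
Insert 2: 2 bumps 4 from row 1; 4 appends to row 2. P = [[1, 2, 5], [3, 4], [7], [8]], Q = [[1, 2, 4], [3, 7], [5], [6]].
Insert 6: appended to row 1. P = [[1, 2, 5, 6], [3, 4], [7], [8]], Q = [[1, 2, 4, 8], [3, 7], [5], [6]].

So P = [[1, 2, 5, 6], [3, 4], [7], [8]], Q = [[1, 2, 4, 8], [3, 7], [5], [6]].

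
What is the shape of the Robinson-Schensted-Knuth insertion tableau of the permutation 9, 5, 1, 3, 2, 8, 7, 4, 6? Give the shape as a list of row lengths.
[4, 2, 2, 1]

Row-insert each entry into an empty tableau.

After inserting 9: P = [[9]].
After inserting 5: P = [[5], [9]].
After inserting 1: P = [[1], [5], [9]].
After inserting 3: P = [[1, 3], [5], [9]].
After inserting 2: P = [[1, 2], [3], [5], [9]].
After inserting 8: P = [[1, 2, 8], [3], [5], [9]].
After inserting 7: P = [[1, 2, 7], [3, 8], [5], [9]].
After inserting 4: P = [[1, 2, 4], [3, 7], [5, 8], [9]].
After inserting 6: P = [[1, 2, 4, 6], [3, 7], [5, 8], [9]].

The final insertion tableau P = [[1, 2, 4, 6], [3, 7], [5, 8], [9]] has shape [4, 2, 2, 1].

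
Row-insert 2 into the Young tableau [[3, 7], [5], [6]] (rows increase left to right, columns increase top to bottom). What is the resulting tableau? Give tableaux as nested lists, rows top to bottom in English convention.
In row 1, 2 replaces 3 (the leftmost entry greater than 2); 3 is bumped to row 2. In row 2, 3 replaces 5 (the leftmost entry greater than 3); 5 is bumped to row 3. In row 3, 5 replaces 6 (the leftmost entry greater than 5); 6 is bumped to row 4. 6 starts a new row 4. The new tableau is [[2, 7], [3], [5], [6]].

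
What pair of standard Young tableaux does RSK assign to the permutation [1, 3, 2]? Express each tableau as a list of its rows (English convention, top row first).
P = [[1, 2], [3]], Q = [[1, 2], [3]]

Insert each entry of the permutation into P by Schensted row insertion, recording in Q the position of each new cell.

After inserting 1: P = [[1]].
After inserting 3: P = [[1, 3]].
After inserting 2: P = [[1, 2], [3]].

So P = [[1, 2], [3]], Q = [[1, 2], [3]].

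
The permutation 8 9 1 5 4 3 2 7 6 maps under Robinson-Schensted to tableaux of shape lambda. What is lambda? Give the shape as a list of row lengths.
[3, 2, 2, 1, 1]

RSK row insertion gives P = [[1, 2, 6], [3, 7], [4, 9], [5], [8]], which has shape [3, 2, 2, 1, 1].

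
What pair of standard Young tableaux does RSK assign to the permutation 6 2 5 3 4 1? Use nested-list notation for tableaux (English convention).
P = [[1, 3, 4], [2], [5], [6]], Q = [[1, 3, 5], [2], [4], [6]]

Insert each entry of the permutation into P by Schensted row insertion, recording in Q the position of each new cell.

Insert 6: appended to row 1. P = [[6]].
Insert 2: 2 bumps 6 from row 1; 6 starts row 2. P = [[2], [6]].
Insert 5: appended to row 1. P = [[2, 5], [6]].
Insert 3: 3 bumps 5 from row 1; 5 bumps 6 from row 2; 6 starts row 3. P = [[2, 3], [5], [6]].
Insert 4: appended to row 1. P = [[2, 3, 4], [5], [6]].
Insert 1: 1 bumps 2 from row 1; 2 bumps 5 from row 2; 5 bumps 6 from row 3; 6 starts row 4. P = [[1, 3, 4], [2], [5], [6]].

So P = [[1, 3, 4], [2], [5], [6]], Q = [[1, 3, 5], [2], [4], [6]].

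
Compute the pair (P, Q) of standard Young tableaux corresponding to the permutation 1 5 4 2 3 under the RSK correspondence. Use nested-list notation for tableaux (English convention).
Insert each entry of the permutation into P by Schensted row insertion, recording in Q the position of each new cell.

Insert 1: appended to row 1. P = [[1]].
Insert 5: appended to row 1. P = [[1, 5]].
Insert 4: 4 bumps 5 from row 1; 5 starts row 2. P = [[1, 4], [5]].
Insert 2: 2 bumps 4 from row 1; 4 bumps 5 from row 2; 5 starts row 3. P = [[1, 2], [4], [5]].
Insert 3: appended to row 1. P = [[1, 2, 3], [4], [5]].

So P = [[1, 2, 3], [4], [5]], Q = [[1, 2, 5], [3], [4]].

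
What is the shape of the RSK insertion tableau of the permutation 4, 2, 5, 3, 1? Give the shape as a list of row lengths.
[2, 2, 1]

Row-insert each entry into an empty tableau.

After inserting 4: P = [[4]].
After inserting 2: P = [[2], [4]].
After inserting 5: P = [[2, 5], [4]].
After inserting 3: P = [[2, 3], [4, 5]].
After inserting 1: P = [[1, 3], [2, 5], [4]].

The final insertion tableau P = [[1, 3], [2, 5], [4]] has shape [2, 2, 1].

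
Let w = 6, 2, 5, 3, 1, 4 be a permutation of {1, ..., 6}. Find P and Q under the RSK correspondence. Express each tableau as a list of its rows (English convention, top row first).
P = [[1, 3, 4], [2], [5], [6]], Q = [[1, 3, 6], [2], [4], [5]]

Insert each entry of the permutation into P by Schensted row insertion, recording in Q the position of each new cell.

Insert 6: appended to row 1. P = [[6]].
Insert 2: 2 bumps 6 from row 1; 6 starts row 2. P = [[2], [6]].
Insert 5: appended to row 1. P = [[2, 5], [6]].
Insert 3: 3 bumps 5 from row 1; 5 bumps 6 from row 2; 6 starts row 3. P = [[2, 3], [5], [6]].
Insert 1: 1 bumps 2 from row 1; 2 bumps 5 from row 2; 5 bumps 6 from row 3; 6 starts row 4. P = [[1, 3], [2], [5], [6]].
Insert 4: appended to row 1. P = [[1, 3, 4], [2], [5], [6]].

So P = [[1, 3, 4], [2], [5], [6]], Q = [[1, 3, 6], [2], [4], [5]].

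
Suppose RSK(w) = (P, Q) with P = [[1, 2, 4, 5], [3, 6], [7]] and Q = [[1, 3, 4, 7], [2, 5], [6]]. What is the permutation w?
Reverse RSK: for i = n, n-1, ..., 1, locate i in Q, remove the corresponding corner cell from P, and reverse-bump its entry up through P; the value ejected from row 1 is w(i).

So w = 3 1 2 7 6 4 5.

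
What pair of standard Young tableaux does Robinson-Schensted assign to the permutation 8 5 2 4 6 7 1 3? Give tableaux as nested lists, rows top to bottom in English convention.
Insert each entry of the permutation into P by Schensted row insertion, recording in Q the position of each new cell.

After inserting 8: P = [[8]].
After inserting 5: P = [[5], [8]].
After inserting 2: P = [[2], [5], [8]].
After inserting 4: P = [[2, 4], [5], [8]].
After inserting 6: P = [[2, 4, 6], [5], [8]].
After inserting 7: P = [[2, 4, 6, 7], [5], [8]].
After inserting 1: P = [[1, 4, 6, 7], [2], [5], [8]].
After inserting 3: P = [[1, 3, 6, 7], [2, 4], [5], [8]].

So P = [[1, 3, 6, 7], [2, 4], [5], [8]], Q = [[1, 4, 5, 6], [2, 8], [3], [7]].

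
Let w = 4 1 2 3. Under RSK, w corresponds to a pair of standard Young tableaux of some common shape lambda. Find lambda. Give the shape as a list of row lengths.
Row-insert each entry into an empty tableau.

After inserting 4: P = [[4]].
After inserting 1: P = [[1], [4]].
After inserting 2: P = [[1, 2], [4]].
After inserting 3: P = [[1, 2, 3], [4]].

The final insertion tableau P = [[1, 2, 3], [4]] has shape [3, 1].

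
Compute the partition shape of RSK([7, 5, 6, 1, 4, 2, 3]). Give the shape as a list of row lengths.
[3, 2, 1, 1]

RSK row insertion gives P = [[1, 2, 3], [4, 6], [5], [7]], which has shape [3, 2, 1, 1].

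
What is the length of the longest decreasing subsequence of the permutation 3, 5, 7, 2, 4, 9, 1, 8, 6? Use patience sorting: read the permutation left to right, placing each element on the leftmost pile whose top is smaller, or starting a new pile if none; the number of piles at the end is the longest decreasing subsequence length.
3: new pile. tops = [3]
5: onto pile 1 (replacing 3). tops = [5]
7: onto pile 1 (replacing 5). tops = [7]
2: new pile. tops = [7, 2]
4: onto pile 2 (replacing 2). tops = [7, 4]
9: onto pile 1 (replacing 7). tops = [9, 4]
1: new pile. tops = [9, 4, 1]
8: onto pile 2 (replacing 4). tops = [9, 8, 1]
6: onto pile 3 (replacing 1). tops = [9, 8, 6]

3 piles, so the longest decreasing subsequence has length 3.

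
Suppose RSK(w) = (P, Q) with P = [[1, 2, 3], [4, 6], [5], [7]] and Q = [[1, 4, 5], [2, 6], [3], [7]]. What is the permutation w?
Reverse the RSK construction: for i from n down to 1, find the cell of Q containing i, remove the entry at that cell from P, and reverse-bump it up through P; the value ejected from row 1 is w(i).

Step i=7: Q has 7 at row 4, column 1; remove 7 from row 4 of P and reverse-bump: 7 enters row 3 and ejects 5; 5 enters row 2 and ejects 4; 4 enters row 1 and ejects 3. So w(7) = 3. P is now [[1, 2, 4], [5, 6], [7]].
Step i=6: Q has 6 at row 2, column 2; remove 6 from row 2 of P and reverse-bump: 6 enters row 1 and ejects 4. So w(6) = 4. P is now [[1, 2, 6], [5], [7]].
Step i=5: Q has 5 at row 1, column 3; remove that cell from P, ejecting 6. So w(5) = 6. P is now [[1, 2], [5], [7]].
Step i=4: Q has 4 at row 1, column 2; remove that cell from P, ejecting 2. So w(4) = 2. P is now [[1], [5], [7]].
Step i=3: Q has 3 at row 3, column 1; remove 7 from row 3 of P and reverse-bump: 7 enters row 2 and ejects 5; 5 enters row 1 and ejects 1. So w(3) = 1. P is now [[5], [7]].
Step i=2: Q has 2 at row 2, column 1; remove 7 from row 2 of P and reverse-bump: 7 enters row 1 and ejects 5. So w(2) = 5. P is now [[7]].
Step i=1: Q has 1 at row 1, column 1; remove that cell from P, ejecting 7. So w(1) = 7. P is now [].

So w = 7 5 1 2 6 4 3.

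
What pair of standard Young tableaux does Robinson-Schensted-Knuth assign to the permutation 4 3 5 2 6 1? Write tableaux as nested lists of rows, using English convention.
P = [[1, 5, 6], [2], [3], [4]], Q = [[1, 3, 5], [2], [4], [6]]

Insert each entry of the permutation into P by Schensted row insertion, recording in Q the position of each new cell.

Insert 4: appended to row 1. P = [[4]].
Insert 3: 3 bumps 4 from row 1; 4 starts row 2. P = [[3], [4]].
Insert 5: appended to row 1. P = [[3, 5], [4]].
Insert 2: 2 bumps 3 from row 1; 3 bumps 4 from row 2; 4 starts row 3. P = [[2, 5], [3], [4]].
Insert 6: appended to row 1. P = [[2, 5, 6], [3], [4]].
Insert 1: 1 bumps 2 from row 1; 2 bumps 3 from row 2; 3 bumps 4 from row 3; 4 starts row 4. P = [[1, 5, 6], [2], [3], [4]].

So P = [[1, 5, 6], [2], [3], [4]], Q = [[1, 3, 5], [2], [4], [6]].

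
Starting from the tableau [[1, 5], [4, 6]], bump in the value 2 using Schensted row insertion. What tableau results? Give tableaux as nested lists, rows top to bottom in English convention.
[[1, 2], [4, 5], [6]]

In row 1, 2 replaces 5 (the leftmost entry greater than 2); 5 is bumped to row 2. In row 2, 5 replaces 6 (the leftmost entry greater than 5); 6 is bumped to row 3. 6 starts a new row 3. The new tableau is [[1, 2], [4, 5], [6]].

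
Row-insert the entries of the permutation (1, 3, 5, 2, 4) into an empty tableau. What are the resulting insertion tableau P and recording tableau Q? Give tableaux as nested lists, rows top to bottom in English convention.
P = [[1, 2, 4], [3, 5]], Q = [[1, 2, 3], [4, 5]]

Insert each entry of the permutation into P by Schensted row insertion, recording in Q the position of each new cell.

Insert 1: appended to row 1. P = [[1]].
Insert 3: appended to row 1. P = [[1, 3]].
Insert 5: appended to row 1. P = [[1, 3, 5]].
Insert 2: 2 bumps 3 from row 1; 3 starts row 2. P = [[1, 2, 5], [3]].
Insert 4: 4 bumps 5 from row 1; 5 appends to row 2. P = [[1, 2, 4], [3, 5]].

So P = [[1, 2, 4], [3, 5]], Q = [[1, 2, 3], [4, 5]].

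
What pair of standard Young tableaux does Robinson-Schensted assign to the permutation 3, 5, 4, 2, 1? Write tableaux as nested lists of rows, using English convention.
Insert each entry of the permutation into P by Schensted row insertion, recording in Q the position of each new cell.

Insert 3: appended to row 1. P = [[3]].
Insert 5: appended to row 1. P = [[3, 5]].
Insert 4: 4 bumps 5 from row 1; 5 starts row 2. P = [[3, 4], [5]].
Insert 2: 2 bumps 3 from row 1; 3 bumps 5 from row 2; 5 starts row 3. P = [[2, 4], [3], [5]].
Insert 1: 1 bumps 2 from row 1; 2 bumps 3 from row 2; 3 bumps 5 from row 3; 5 starts row 4. P = [[1, 4], [2], [3], [5]].

So P = [[1, 4], [2], [3], [5]], Q = [[1, 2], [3], [4], [5]].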